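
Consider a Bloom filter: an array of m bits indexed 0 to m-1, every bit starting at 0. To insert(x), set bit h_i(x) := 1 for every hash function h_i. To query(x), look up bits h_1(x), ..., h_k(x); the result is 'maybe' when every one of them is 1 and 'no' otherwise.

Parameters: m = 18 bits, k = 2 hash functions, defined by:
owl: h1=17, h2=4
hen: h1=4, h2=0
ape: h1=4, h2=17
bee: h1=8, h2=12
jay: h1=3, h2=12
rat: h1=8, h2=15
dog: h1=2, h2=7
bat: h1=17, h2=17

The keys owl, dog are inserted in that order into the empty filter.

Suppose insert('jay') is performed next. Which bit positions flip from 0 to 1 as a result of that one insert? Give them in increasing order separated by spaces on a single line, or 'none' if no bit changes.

Answer: 3 12

Derivation:
Start: bits=000000000000000000
After insert 'owl': sets bits 4 17 -> bits=000010000000000001
After insert 'dog': sets bits 2 7 -> bits=001010010000000001
insert 'jay' would touch bits 3 12; currently bit3=0, bit12=0
Bits that are 0 among those (would change 0->1): 3 12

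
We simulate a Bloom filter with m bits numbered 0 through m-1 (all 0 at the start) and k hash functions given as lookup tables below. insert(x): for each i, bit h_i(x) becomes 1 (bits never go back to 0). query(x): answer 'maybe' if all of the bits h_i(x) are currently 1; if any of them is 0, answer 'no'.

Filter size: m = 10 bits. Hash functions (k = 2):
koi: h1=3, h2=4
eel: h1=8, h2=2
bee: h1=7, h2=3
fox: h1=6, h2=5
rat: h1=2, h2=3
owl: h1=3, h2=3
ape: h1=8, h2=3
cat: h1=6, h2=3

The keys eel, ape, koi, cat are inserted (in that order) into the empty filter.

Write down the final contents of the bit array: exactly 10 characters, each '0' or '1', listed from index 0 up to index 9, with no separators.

Start: bits=0000000000
After insert 'eel': sets bits 2 8 -> bits=0010000010
After insert 'ape': sets bits 3 8 -> bits=0011000010
After insert 'koi': sets bits 3 4 -> bits=0011100010
After insert 'cat': sets bits 3 6 -> bits=0011101010

Answer: 0011101010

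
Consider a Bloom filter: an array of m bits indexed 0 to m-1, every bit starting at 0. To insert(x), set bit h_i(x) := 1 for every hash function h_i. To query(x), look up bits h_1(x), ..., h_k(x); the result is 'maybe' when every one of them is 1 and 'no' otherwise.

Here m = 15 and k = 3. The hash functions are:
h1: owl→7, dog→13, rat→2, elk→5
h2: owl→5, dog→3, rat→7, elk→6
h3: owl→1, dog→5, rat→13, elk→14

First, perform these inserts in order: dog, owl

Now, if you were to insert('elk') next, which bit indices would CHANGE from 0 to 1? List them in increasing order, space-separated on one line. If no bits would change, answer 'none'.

Answer: 6 14

Derivation:
Start: bits=000000000000000
After insert 'dog': sets bits 3 5 13 -> bits=000101000000010
After insert 'owl': sets bits 1 5 7 -> bits=010101010000010
insert 'elk' would touch bits 5 6 14; currently bit5=1, bit6=0, bit14=0
Bits that are 0 among those (would change 0->1): 6 14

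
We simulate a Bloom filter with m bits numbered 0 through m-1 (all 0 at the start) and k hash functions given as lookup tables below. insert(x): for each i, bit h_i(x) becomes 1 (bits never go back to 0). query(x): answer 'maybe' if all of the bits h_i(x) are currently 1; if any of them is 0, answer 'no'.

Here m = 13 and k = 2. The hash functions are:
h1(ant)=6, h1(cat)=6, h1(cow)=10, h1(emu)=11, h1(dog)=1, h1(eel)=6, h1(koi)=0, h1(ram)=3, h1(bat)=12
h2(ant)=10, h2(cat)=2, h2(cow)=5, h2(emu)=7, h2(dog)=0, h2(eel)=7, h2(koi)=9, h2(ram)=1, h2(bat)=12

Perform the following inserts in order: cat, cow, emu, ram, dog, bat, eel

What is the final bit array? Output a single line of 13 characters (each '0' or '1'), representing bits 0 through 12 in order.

Answer: 1111011100111

Derivation:
Start: bits=0000000000000
After insert 'cat': sets bits 2 6 -> bits=0010001000000
After insert 'cow': sets bits 5 10 -> bits=0010011000100
After insert 'emu': sets bits 7 11 -> bits=0010011100110
After insert 'ram': sets bits 1 3 -> bits=0111011100110
After insert 'dog': sets bits 0 1 -> bits=1111011100110
After insert 'bat': sets bits 12 -> bits=1111011100111
After insert 'eel': sets bits 6 7 -> bits=1111011100111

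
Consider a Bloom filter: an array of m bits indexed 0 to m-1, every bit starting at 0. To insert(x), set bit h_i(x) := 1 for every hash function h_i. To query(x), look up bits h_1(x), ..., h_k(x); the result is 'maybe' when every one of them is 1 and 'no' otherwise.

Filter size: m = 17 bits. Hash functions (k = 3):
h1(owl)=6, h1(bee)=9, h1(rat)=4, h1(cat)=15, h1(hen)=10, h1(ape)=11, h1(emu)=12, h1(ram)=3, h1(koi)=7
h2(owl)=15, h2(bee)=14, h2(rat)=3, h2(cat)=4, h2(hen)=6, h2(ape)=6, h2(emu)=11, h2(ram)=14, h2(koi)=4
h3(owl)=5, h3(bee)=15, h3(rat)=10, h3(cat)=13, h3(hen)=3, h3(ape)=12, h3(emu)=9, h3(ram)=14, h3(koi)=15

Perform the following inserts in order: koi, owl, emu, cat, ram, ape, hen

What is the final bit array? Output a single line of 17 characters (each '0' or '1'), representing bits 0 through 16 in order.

Answer: 00011111011111110

Derivation:
Start: bits=00000000000000000
After insert 'koi': sets bits 4 7 15 -> bits=00001001000000010
After insert 'owl': sets bits 5 6 15 -> bits=00001111000000010
After insert 'emu': sets bits 9 11 12 -> bits=00001111010110010
After insert 'cat': sets bits 4 13 15 -> bits=00001111010111010
After insert 'ram': sets bits 3 14 -> bits=00011111010111110
After insert 'ape': sets bits 6 11 12 -> bits=00011111010111110
After insert 'hen': sets bits 3 6 10 -> bits=00011111011111110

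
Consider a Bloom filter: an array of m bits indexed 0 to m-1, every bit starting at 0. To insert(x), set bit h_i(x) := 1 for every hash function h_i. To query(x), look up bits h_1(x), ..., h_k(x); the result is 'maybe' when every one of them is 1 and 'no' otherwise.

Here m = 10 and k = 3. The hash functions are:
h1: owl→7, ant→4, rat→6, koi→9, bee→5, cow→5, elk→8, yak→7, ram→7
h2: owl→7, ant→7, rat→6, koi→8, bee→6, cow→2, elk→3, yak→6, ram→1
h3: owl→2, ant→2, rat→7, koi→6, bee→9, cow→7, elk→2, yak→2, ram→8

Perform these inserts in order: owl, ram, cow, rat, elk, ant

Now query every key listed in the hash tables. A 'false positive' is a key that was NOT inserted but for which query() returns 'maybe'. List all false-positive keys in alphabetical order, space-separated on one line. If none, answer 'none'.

Answer: yak

Derivation:
Start: bits=0000000000
After insert 'owl': sets bits 2 7 -> bits=0010000100
After insert 'ram': sets bits 1 7 8 -> bits=0110000110
After insert 'cow': sets bits 2 5 7 -> bits=0110010110
After insert 'rat': sets bits 6 7 -> bits=0110011110
After insert 'elk': sets bits 2 3 8 -> bits=0111011110
After insert 'ant': sets bits 2 4 7 -> bits=0111111110
Not inserted: bee koi yak — query each against bits=0111111110:
query bee: checks bit5=1, bit6=1, bit9=0 (has a 0) -> no => not a false positive
query koi: checks bit6=1, bit8=1, bit9=0 (has a 0) -> no => not a false positive
query yak: checks bit2=1, bit6=1, bit7=1 (all 1) -> maybe => FALSE POSITIVE
False positives (alphabetical): yak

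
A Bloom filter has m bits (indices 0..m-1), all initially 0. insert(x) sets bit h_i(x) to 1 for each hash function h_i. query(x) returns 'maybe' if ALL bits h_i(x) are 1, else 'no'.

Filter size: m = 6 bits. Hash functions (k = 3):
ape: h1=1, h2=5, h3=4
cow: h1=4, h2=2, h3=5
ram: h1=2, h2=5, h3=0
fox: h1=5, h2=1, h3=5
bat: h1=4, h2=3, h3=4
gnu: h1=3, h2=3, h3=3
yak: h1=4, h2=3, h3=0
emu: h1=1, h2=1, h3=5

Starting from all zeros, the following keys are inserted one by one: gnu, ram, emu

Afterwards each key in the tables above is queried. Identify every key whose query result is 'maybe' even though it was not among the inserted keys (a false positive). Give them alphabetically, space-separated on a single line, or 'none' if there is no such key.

Start: bits=000000
After insert 'gnu': sets bits 3 -> bits=000100
After insert 'ram': sets bits 0 2 5 -> bits=101101
After insert 'emu': sets bits 1 5 -> bits=111101
Not inserted: ape bat cow fox yak — query each against bits=111101:
query ape: checks bit1=1, bit4=0, bit5=1 (has a 0) -> no => not a false positive
query bat: checks bit3=1, bit4=0 (has a 0) -> no => not a false positive
query cow: checks bit2=1, bit4=0, bit5=1 (has a 0) -> no => not a false positive
query fox: checks bit1=1, bit5=1 (all 1) -> maybe => FALSE POSITIVE
query yak: checks bit0=1, bit3=1, bit4=0 (has a 0) -> no => not a false positive
False positives (alphabetical): fox

Answer: fox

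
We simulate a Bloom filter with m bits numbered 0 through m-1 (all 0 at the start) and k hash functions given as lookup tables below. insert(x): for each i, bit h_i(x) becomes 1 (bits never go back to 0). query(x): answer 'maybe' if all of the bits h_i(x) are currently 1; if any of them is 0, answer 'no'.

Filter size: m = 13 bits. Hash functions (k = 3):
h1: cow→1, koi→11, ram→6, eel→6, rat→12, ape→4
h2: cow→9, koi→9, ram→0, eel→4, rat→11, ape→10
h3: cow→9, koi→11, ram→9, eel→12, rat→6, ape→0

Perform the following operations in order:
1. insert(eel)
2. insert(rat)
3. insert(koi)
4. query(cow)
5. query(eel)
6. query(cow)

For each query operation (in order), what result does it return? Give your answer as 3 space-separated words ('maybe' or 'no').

Answer: no maybe no

Derivation:
Start: bits=0000000000000
Op 1: insert eel -> sets bits 4 6 12 -> bits=0000101000001
Op 2: insert rat -> sets bits 6 11 12 -> bits=0000101000011
Op 3: insert koi -> sets bits 9 11 -> bits=0000101001011
Op 4: query cow -> checks bit1=0, bit9=1 (has a 0) -> no
Op 5: query eel -> checks bit4=1, bit6=1, bit12=1 (all 1) -> maybe
Op 6: query cow -> checks bit1=0, bit9=1 (has a 0) -> no
Query results in order: no maybe no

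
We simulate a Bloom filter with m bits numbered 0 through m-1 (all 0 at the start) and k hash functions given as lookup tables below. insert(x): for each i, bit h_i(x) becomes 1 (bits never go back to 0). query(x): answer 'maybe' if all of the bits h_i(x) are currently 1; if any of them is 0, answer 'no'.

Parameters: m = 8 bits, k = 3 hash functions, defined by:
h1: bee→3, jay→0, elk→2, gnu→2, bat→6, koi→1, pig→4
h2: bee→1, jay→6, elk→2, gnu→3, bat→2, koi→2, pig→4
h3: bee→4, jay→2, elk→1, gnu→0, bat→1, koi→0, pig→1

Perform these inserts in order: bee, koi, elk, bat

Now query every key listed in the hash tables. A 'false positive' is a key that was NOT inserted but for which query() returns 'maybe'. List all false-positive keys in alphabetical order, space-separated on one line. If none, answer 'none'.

Answer: gnu jay pig

Derivation:
Start: bits=00000000
After insert 'bee': sets bits 1 3 4 -> bits=01011000
After insert 'koi': sets bits 0 1 2 -> bits=11111000
After insert 'elk': sets bits 1 2 -> bits=11111000
After insert 'bat': sets bits 1 2 6 -> bits=11111010
Not inserted: gnu jay pig — query each against bits=11111010:
query gnu: checks bit0=1, bit2=1, bit3=1 (all 1) -> maybe => FALSE POSITIVE
query jay: checks bit0=1, bit2=1, bit6=1 (all 1) -> maybe => FALSE POSITIVE
query pig: checks bit1=1, bit4=1 (all 1) -> maybe => FALSE POSITIVE
False positives (alphabetical): gnu jay pig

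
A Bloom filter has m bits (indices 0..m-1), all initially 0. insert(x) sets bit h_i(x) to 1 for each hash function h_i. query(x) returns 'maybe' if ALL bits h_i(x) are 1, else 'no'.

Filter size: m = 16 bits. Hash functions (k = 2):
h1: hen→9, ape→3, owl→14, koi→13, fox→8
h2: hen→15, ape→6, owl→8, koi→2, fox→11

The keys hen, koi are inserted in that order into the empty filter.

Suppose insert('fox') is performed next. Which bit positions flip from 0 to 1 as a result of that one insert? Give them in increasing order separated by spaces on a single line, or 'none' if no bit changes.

Start: bits=0000000000000000
After insert 'hen': sets bits 9 15 -> bits=0000000001000001
After insert 'koi': sets bits 2 13 -> bits=0010000001000101
insert 'fox' would touch bits 8 11; currently bit8=0, bit11=0
Bits that are 0 among those (would change 0->1): 8 11

Answer: 8 11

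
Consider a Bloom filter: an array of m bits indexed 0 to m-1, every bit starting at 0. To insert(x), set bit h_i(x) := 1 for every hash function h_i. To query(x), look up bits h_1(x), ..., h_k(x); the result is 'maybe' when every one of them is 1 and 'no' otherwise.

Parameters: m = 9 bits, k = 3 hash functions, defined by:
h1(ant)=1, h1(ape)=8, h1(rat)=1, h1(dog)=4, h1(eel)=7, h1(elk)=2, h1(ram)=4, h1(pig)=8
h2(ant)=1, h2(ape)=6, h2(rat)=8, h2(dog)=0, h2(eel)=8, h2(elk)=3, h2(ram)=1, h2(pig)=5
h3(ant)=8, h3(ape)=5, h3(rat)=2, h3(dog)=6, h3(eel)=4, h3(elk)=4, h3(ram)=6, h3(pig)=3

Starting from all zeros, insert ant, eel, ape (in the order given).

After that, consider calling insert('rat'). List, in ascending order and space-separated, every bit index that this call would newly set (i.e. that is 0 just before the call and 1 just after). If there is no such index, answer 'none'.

Answer: 2

Derivation:
Start: bits=000000000
After insert 'ant': sets bits 1 8 -> bits=010000001
After insert 'eel': sets bits 4 7 8 -> bits=010010011
After insert 'ape': sets bits 5 6 8 -> bits=010011111
insert 'rat' would touch bits 1 2 8; currently bit1=1, bit2=0, bit8=1
Bits that are 0 among those (would change 0->1): 2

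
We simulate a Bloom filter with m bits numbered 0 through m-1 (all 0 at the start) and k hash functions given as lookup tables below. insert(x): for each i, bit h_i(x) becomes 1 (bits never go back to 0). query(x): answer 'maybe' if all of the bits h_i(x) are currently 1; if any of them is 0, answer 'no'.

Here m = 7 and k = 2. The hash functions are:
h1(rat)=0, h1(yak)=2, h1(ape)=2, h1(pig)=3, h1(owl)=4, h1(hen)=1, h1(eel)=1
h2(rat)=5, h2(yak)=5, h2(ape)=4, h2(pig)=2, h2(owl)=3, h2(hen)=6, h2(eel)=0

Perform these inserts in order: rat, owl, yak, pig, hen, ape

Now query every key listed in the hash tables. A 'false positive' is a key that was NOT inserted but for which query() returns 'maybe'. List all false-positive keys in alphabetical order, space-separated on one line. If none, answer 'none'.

Answer: eel

Derivation:
Start: bits=0000000
After insert 'rat': sets bits 0 5 -> bits=1000010
After insert 'owl': sets bits 3 4 -> bits=1001110
After insert 'yak': sets bits 2 5 -> bits=1011110
After insert 'pig': sets bits 2 3 -> bits=1011110
After insert 'hen': sets bits 1 6 -> bits=1111111
After insert 'ape': sets bits 2 4 -> bits=1111111
Not inserted: eel — query each against bits=1111111:
query eel: checks bit0=1, bit1=1 (all 1) -> maybe => FALSE POSITIVE
False positives (alphabetical): eel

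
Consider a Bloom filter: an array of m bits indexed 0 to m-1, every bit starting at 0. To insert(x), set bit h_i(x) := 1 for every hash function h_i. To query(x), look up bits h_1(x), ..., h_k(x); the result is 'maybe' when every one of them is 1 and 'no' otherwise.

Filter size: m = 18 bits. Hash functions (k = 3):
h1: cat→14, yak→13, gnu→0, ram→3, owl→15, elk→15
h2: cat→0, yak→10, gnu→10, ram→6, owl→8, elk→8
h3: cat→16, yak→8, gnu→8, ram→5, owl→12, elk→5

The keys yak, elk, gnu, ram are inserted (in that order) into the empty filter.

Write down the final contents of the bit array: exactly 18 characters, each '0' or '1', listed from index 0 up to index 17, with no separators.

Answer: 100101101010010100

Derivation:
Start: bits=000000000000000000
After insert 'yak': sets bits 8 10 13 -> bits=000000001010010000
After insert 'elk': sets bits 5 8 15 -> bits=000001001010010100
After insert 'gnu': sets bits 0 8 10 -> bits=100001001010010100
After insert 'ram': sets bits 3 5 6 -> bits=100101101010010100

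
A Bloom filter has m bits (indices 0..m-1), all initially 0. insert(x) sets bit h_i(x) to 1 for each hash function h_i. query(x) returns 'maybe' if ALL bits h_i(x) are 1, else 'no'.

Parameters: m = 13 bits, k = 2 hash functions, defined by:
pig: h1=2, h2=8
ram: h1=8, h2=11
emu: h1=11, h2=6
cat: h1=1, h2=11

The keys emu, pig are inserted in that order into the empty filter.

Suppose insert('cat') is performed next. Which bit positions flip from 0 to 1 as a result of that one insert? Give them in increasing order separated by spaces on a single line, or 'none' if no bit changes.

Answer: 1

Derivation:
Start: bits=0000000000000
After insert 'emu': sets bits 6 11 -> bits=0000001000010
After insert 'pig': sets bits 2 8 -> bits=0010001010010
insert 'cat' would touch bits 1 11; currently bit1=0, bit11=1
Bits that are 0 among those (would change 0->1): 1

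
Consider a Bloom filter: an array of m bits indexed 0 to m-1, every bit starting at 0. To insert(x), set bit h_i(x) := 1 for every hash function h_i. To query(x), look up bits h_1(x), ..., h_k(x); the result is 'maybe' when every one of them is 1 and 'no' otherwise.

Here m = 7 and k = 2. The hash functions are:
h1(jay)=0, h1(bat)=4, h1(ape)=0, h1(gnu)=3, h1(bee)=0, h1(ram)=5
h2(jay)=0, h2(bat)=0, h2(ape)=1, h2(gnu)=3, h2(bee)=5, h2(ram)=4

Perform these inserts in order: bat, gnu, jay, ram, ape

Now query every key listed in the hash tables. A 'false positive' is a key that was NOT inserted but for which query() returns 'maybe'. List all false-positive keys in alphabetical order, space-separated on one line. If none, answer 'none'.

Start: bits=0000000
After insert 'bat': sets bits 0 4 -> bits=1000100
After insert 'gnu': sets bits 3 -> bits=1001100
After insert 'jay': sets bits 0 -> bits=1001100
After insert 'ram': sets bits 4 5 -> bits=1001110
After insert 'ape': sets bits 0 1 -> bits=1101110
Not inserted: bee — query each against bits=1101110:
query bee: checks bit0=1, bit5=1 (all 1) -> maybe => FALSE POSITIVE
False positives (alphabetical): bee

Answer: bee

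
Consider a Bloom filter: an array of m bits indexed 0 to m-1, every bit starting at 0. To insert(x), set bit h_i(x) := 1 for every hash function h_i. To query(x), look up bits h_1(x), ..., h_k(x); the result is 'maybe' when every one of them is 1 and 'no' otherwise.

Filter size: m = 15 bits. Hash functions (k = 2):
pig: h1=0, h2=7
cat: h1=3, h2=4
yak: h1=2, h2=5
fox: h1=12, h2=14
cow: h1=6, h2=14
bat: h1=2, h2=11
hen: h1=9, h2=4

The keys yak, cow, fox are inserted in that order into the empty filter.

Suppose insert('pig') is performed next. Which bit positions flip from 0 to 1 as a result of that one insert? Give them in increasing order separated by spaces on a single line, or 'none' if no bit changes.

Start: bits=000000000000000
After insert 'yak': sets bits 2 5 -> bits=001001000000000
After insert 'cow': sets bits 6 14 -> bits=001001100000001
After insert 'fox': sets bits 12 14 -> bits=001001100000101
insert 'pig' would touch bits 0 7; currently bit0=0, bit7=0
Bits that are 0 among those (would change 0->1): 0 7

Answer: 0 7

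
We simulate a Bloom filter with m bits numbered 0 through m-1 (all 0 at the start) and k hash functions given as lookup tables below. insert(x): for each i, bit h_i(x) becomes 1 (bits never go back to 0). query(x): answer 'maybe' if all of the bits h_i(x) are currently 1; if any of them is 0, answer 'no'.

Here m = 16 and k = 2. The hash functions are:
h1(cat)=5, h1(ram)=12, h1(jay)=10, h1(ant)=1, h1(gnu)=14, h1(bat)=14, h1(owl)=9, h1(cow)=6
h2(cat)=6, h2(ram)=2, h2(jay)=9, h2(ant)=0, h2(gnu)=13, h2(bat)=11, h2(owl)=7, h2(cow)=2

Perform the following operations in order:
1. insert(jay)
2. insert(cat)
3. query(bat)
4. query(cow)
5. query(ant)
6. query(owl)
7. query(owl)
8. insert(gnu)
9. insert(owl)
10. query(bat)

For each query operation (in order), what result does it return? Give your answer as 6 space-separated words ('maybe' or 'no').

Start: bits=0000000000000000
Op 1: insert jay -> sets bits 9 10 -> bits=0000000001100000
Op 2: insert cat -> sets bits 5 6 -> bits=0000011001100000
Op 3: query bat -> checks bit11=0, bit14=0 (has a 0) -> no
Op 4: query cow -> checks bit2=0, bit6=1 (has a 0) -> no
Op 5: query ant -> checks bit0=0, bit1=0 (has a 0) -> no
Op 6: query owl -> checks bit7=0, bit9=1 (has a 0) -> no
Op 7: query owl -> checks bit7=0, bit9=1 (has a 0) -> no
Op 8: insert gnu -> sets bits 13 14 -> bits=0000011001100110
Op 9: insert owl -> sets bits 7 9 -> bits=0000011101100110
Op 10: query bat -> checks bit11=0, bit14=1 (has a 0) -> no
Query results in order: no no no no no no

Answer: no no no no no no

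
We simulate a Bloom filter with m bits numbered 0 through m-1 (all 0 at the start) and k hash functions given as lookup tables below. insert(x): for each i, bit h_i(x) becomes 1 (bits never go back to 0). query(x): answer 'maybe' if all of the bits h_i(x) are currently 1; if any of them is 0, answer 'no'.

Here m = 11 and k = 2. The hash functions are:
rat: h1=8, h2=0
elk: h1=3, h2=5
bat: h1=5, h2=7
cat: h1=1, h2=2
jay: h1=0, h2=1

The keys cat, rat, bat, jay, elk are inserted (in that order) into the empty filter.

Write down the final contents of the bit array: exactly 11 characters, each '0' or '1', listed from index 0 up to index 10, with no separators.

Start: bits=00000000000
After insert 'cat': sets bits 1 2 -> bits=01100000000
After insert 'rat': sets bits 0 8 -> bits=11100000100
After insert 'bat': sets bits 5 7 -> bits=11100101100
After insert 'jay': sets bits 0 1 -> bits=11100101100
After insert 'elk': sets bits 3 5 -> bits=11110101100

Answer: 11110101100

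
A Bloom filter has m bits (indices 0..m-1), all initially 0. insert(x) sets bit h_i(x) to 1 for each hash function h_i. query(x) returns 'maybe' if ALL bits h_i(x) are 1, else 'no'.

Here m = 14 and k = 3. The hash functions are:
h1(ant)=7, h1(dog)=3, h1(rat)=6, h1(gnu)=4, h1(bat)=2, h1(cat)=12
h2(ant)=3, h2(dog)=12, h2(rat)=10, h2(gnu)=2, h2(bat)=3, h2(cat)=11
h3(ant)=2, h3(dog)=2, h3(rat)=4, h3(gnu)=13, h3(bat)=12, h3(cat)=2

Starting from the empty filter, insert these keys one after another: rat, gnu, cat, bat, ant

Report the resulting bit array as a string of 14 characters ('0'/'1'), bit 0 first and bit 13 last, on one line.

Start: bits=00000000000000
After insert 'rat': sets bits 4 6 10 -> bits=00001010001000
After insert 'gnu': sets bits 2 4 13 -> bits=00101010001001
After insert 'cat': sets bits 2 11 12 -> bits=00101010001111
After insert 'bat': sets bits 2 3 12 -> bits=00111010001111
After insert 'ant': sets bits 2 3 7 -> bits=00111011001111

Answer: 00111011001111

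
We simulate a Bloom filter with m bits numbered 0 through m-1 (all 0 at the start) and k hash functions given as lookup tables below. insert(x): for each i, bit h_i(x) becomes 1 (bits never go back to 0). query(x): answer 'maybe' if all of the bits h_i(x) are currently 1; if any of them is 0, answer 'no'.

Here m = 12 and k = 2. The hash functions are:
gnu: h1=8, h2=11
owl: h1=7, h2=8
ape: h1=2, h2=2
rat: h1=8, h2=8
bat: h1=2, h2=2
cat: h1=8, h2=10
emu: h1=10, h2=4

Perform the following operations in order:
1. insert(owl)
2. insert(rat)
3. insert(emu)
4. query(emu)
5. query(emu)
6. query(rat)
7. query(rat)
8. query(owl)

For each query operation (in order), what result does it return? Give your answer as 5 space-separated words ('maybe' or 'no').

Answer: maybe maybe maybe maybe maybe

Derivation:
Start: bits=000000000000
Op 1: insert owl -> sets bits 7 8 -> bits=000000011000
Op 2: insert rat -> sets bits 8 -> bits=000000011000
Op 3: insert emu -> sets bits 4 10 -> bits=000010011010
Op 4: query emu -> checks bit4=1, bit10=1 (all 1) -> maybe
Op 5: query emu -> checks bit4=1, bit10=1 (all 1) -> maybe
Op 6: query rat -> checks bit8=1 (all 1) -> maybe
Op 7: query rat -> checks bit8=1 (all 1) -> maybe
Op 8: query owl -> checks bit7=1, bit8=1 (all 1) -> maybe
Query results in order: maybe maybe maybe maybe maybe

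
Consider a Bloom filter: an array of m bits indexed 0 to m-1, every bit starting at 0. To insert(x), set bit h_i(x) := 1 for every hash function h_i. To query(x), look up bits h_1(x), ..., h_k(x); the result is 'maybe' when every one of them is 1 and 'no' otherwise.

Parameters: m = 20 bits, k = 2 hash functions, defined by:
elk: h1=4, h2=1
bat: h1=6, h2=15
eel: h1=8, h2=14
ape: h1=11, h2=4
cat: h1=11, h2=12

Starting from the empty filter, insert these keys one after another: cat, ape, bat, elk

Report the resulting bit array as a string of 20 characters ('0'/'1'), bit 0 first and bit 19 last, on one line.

Start: bits=00000000000000000000
After insert 'cat': sets bits 11 12 -> bits=00000000000110000000
After insert 'ape': sets bits 4 11 -> bits=00001000000110000000
After insert 'bat': sets bits 6 15 -> bits=00001010000110010000
After insert 'elk': sets bits 1 4 -> bits=01001010000110010000

Answer: 01001010000110010000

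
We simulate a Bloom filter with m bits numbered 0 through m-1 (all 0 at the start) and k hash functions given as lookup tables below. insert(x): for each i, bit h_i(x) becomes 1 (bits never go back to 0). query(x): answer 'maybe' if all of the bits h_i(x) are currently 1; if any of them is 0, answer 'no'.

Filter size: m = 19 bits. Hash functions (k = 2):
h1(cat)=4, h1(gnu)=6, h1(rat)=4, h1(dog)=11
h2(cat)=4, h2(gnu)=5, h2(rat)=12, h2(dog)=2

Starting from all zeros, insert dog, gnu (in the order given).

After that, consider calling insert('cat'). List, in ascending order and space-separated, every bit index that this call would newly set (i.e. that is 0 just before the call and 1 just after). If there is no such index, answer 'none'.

Answer: 4

Derivation:
Start: bits=0000000000000000000
After insert 'dog': sets bits 2 11 -> bits=0010000000010000000
After insert 'gnu': sets bits 5 6 -> bits=0010011000010000000
insert 'cat' would touch bits 4; currently bit4=0
Bits that are 0 among those (would change 0->1): 4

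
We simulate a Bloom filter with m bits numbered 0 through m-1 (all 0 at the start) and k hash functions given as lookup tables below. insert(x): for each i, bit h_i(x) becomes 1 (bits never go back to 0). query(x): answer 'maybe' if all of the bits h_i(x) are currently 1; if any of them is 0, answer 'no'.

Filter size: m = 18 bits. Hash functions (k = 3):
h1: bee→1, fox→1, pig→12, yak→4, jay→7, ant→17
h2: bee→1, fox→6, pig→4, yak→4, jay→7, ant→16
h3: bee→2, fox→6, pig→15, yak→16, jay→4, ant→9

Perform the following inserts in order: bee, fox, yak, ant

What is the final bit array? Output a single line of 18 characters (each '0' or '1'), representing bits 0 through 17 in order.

Start: bits=000000000000000000
After insert 'bee': sets bits 1 2 -> bits=011000000000000000
After insert 'fox': sets bits 1 6 -> bits=011000100000000000
After insert 'yak': sets bits 4 16 -> bits=011010100000000010
After insert 'ant': sets bits 9 16 17 -> bits=011010100100000011

Answer: 011010100100000011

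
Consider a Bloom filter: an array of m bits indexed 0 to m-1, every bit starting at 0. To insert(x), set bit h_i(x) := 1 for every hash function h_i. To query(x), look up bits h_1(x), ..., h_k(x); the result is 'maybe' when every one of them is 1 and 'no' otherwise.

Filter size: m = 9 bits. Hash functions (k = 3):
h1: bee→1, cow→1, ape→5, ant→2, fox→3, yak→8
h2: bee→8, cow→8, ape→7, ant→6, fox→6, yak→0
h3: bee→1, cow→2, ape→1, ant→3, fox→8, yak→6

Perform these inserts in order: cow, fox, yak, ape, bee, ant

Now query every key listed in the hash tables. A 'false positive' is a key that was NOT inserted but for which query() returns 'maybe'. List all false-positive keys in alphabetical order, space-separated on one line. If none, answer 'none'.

Answer: none

Derivation:
Start: bits=000000000
After insert 'cow': sets bits 1 2 8 -> bits=011000001
After insert 'fox': sets bits 3 6 8 -> bits=011100101
After insert 'yak': sets bits 0 6 8 -> bits=111100101
After insert 'ape': sets bits 1 5 7 -> bits=111101111
After insert 'bee': sets bits 1 8 -> bits=111101111
After insert 'ant': sets bits 2 3 6 -> bits=111101111
Not inserted: (none) — query each against bits=111101111:
False positives (alphabetical): none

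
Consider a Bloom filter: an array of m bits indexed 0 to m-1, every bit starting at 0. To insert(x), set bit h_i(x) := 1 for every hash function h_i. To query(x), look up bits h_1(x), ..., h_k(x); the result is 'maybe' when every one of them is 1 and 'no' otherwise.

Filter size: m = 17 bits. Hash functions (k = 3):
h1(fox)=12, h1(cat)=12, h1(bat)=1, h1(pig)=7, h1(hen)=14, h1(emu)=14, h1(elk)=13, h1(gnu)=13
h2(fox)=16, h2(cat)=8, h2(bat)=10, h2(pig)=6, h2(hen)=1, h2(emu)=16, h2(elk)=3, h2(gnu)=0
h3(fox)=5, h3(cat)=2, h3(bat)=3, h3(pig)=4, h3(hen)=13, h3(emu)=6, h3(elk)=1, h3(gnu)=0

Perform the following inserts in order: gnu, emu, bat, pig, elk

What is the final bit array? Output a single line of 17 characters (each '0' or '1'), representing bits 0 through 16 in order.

Answer: 11011011001001101

Derivation:
Start: bits=00000000000000000
After insert 'gnu': sets bits 0 13 -> bits=10000000000001000
After insert 'emu': sets bits 6 14 16 -> bits=10000010000001101
After insert 'bat': sets bits 1 3 10 -> bits=11010010001001101
After insert 'pig': sets bits 4 6 7 -> bits=11011011001001101
After insert 'elk': sets bits 1 3 13 -> bits=11011011001001101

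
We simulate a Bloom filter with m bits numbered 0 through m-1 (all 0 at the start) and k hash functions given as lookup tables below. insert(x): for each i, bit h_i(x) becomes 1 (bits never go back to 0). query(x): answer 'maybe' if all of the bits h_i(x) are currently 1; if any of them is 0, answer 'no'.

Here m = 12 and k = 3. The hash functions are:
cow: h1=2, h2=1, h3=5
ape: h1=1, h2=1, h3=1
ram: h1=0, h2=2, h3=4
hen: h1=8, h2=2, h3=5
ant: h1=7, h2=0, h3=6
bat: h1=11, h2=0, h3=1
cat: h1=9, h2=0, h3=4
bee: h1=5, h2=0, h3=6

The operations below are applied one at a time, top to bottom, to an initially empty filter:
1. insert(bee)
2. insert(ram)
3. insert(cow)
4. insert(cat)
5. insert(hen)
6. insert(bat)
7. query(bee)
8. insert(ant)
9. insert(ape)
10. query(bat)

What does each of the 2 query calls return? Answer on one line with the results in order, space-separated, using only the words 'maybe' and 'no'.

Answer: maybe maybe

Derivation:
Start: bits=000000000000
Op 1: insert bee -> sets bits 0 5 6 -> bits=100001100000
Op 2: insert ram -> sets bits 0 2 4 -> bits=101011100000
Op 3: insert cow -> sets bits 1 2 5 -> bits=111011100000
Op 4: insert cat -> sets bits 0 4 9 -> bits=111011100100
Op 5: insert hen -> sets bits 2 5 8 -> bits=111011101100
Op 6: insert bat -> sets bits 0 1 11 -> bits=111011101101
Op 7: query bee -> checks bit0=1, bit5=1, bit6=1 (all 1) -> maybe
Op 8: insert ant -> sets bits 0 6 7 -> bits=111011111101
Op 9: insert ape -> sets bits 1 -> bits=111011111101
Op 10: query bat -> checks bit0=1, bit1=1, bit11=1 (all 1) -> maybe
Query results in order: maybe maybe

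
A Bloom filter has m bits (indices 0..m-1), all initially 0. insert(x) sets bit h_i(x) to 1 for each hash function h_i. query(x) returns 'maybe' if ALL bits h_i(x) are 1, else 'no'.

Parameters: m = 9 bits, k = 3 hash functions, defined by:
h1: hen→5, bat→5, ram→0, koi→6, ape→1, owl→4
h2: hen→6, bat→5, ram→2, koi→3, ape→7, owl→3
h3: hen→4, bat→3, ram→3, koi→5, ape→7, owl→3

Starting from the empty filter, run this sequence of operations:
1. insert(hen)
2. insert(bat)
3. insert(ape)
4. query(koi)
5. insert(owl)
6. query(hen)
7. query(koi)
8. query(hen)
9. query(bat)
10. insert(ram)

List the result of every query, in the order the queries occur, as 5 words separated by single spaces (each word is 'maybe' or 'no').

Answer: maybe maybe maybe maybe maybe

Derivation:
Start: bits=000000000
Op 1: insert hen -> sets bits 4 5 6 -> bits=000011100
Op 2: insert bat -> sets bits 3 5 -> bits=000111100
Op 3: insert ape -> sets bits 1 7 -> bits=010111110
Op 4: query koi -> checks bit3=1, bit5=1, bit6=1 (all 1) -> maybe
Op 5: insert owl -> sets bits 3 4 -> bits=010111110
Op 6: query hen -> checks bit4=1, bit5=1, bit6=1 (all 1) -> maybe
Op 7: query koi -> checks bit3=1, bit5=1, bit6=1 (all 1) -> maybe
Op 8: query hen -> checks bit4=1, bit5=1, bit6=1 (all 1) -> maybe
Op 9: query bat -> checks bit3=1, bit5=1 (all 1) -> maybe
Op 10: insert ram -> sets bits 0 2 3 -> bits=111111110
Query results in order: maybe maybe maybe maybe maybe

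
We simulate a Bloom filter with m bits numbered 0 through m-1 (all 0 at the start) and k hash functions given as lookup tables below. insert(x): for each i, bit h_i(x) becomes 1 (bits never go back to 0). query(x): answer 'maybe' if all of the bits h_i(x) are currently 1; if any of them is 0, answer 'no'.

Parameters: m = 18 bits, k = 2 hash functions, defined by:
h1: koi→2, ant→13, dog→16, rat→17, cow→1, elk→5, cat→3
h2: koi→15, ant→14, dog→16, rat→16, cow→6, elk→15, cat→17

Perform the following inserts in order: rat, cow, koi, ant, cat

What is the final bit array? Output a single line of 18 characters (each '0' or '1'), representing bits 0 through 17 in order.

Answer: 011100100000011111

Derivation:
Start: bits=000000000000000000
After insert 'rat': sets bits 16 17 -> bits=000000000000000011
After insert 'cow': sets bits 1 6 -> bits=010000100000000011
After insert 'koi': sets bits 2 15 -> bits=011000100000000111
After insert 'ant': sets bits 13 14 -> bits=011000100000011111
After insert 'cat': sets bits 3 17 -> bits=011100100000011111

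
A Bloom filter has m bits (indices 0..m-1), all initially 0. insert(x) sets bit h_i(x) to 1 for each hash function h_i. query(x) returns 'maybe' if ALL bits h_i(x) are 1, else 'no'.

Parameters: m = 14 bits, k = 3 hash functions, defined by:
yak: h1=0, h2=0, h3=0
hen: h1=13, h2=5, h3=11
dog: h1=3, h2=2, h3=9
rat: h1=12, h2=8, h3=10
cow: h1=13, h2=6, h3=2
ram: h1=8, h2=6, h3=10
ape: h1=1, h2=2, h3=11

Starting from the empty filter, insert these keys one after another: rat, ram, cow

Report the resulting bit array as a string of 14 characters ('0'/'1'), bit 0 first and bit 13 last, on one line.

Start: bits=00000000000000
After insert 'rat': sets bits 8 10 12 -> bits=00000000101010
After insert 'ram': sets bits 6 8 10 -> bits=00000010101010
After insert 'cow': sets bits 2 6 13 -> bits=00100010101011

Answer: 00100010101011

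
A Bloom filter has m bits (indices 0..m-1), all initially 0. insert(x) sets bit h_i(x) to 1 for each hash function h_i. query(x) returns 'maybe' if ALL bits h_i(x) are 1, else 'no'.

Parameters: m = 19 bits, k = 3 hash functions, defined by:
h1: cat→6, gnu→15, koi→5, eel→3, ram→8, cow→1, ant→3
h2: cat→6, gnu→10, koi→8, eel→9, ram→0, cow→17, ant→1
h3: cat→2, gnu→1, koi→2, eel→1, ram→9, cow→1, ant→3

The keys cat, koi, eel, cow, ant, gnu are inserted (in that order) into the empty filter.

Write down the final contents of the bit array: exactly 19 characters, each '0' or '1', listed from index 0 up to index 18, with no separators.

Answer: 0111011011100001010

Derivation:
Start: bits=0000000000000000000
After insert 'cat': sets bits 2 6 -> bits=0010001000000000000
After insert 'koi': sets bits 2 5 8 -> bits=0010011010000000000
After insert 'eel': sets bits 1 3 9 -> bits=0111011011000000000
After insert 'cow': sets bits 1 17 -> bits=0111011011000000010
After insert 'ant': sets bits 1 3 -> bits=0111011011000000010
After insert 'gnu': sets bits 1 10 15 -> bits=0111011011100001010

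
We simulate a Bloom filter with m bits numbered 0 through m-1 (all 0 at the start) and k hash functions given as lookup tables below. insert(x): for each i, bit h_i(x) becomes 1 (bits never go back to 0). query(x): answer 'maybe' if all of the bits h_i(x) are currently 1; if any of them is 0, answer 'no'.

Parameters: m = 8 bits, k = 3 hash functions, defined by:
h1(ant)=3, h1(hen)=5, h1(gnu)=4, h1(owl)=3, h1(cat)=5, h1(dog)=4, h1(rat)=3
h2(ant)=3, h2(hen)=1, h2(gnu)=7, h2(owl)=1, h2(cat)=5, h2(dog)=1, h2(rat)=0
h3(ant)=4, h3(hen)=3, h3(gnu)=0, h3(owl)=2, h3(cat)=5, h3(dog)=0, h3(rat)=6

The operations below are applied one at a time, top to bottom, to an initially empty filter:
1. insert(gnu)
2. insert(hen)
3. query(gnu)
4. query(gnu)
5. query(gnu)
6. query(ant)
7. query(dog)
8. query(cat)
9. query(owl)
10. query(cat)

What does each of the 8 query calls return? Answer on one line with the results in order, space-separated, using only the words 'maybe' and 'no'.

Start: bits=00000000
Op 1: insert gnu -> sets bits 0 4 7 -> bits=10001001
Op 2: insert hen -> sets bits 1 3 5 -> bits=11011101
Op 3: query gnu -> checks bit0=1, bit4=1, bit7=1 (all 1) -> maybe
Op 4: query gnu -> checks bit0=1, bit4=1, bit7=1 (all 1) -> maybe
Op 5: query gnu -> checks bit0=1, bit4=1, bit7=1 (all 1) -> maybe
Op 6: query ant -> checks bit3=1, bit4=1 (all 1) -> maybe
Op 7: query dog -> checks bit0=1, bit1=1, bit4=1 (all 1) -> maybe
Op 8: query cat -> checks bit5=1 (all 1) -> maybe
Op 9: query owl -> checks bit1=1, bit2=0, bit3=1 (has a 0) -> no
Op 10: query cat -> checks bit5=1 (all 1) -> maybe
Query results in order: maybe maybe maybe maybe maybe maybe no maybe

Answer: maybe maybe maybe maybe maybe maybe no maybe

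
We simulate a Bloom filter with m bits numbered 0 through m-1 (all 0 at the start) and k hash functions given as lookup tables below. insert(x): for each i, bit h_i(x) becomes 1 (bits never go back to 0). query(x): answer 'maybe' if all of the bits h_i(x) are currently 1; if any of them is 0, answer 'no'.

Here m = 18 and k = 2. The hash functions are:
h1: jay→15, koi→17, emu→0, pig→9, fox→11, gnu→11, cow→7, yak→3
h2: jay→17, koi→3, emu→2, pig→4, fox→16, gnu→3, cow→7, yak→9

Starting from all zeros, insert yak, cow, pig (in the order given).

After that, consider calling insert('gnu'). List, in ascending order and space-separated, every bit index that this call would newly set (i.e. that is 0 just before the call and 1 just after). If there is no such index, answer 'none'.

Start: bits=000000000000000000
After insert 'yak': sets bits 3 9 -> bits=000100000100000000
After insert 'cow': sets bits 7 -> bits=000100010100000000
After insert 'pig': sets bits 4 9 -> bits=000110010100000000
insert 'gnu' would touch bits 3 11; currently bit3=1, bit11=0
Bits that are 0 among those (would change 0->1): 11

Answer: 11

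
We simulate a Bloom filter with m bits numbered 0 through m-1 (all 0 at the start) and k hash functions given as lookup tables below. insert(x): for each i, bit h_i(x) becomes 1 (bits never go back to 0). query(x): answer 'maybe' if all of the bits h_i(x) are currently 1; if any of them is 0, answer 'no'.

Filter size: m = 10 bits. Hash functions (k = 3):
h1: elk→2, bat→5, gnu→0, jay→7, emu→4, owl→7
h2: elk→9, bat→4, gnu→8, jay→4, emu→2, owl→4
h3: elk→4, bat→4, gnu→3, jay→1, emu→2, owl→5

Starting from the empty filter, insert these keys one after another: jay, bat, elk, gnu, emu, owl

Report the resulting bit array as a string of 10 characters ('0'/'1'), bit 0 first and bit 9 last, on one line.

Start: bits=0000000000
After insert 'jay': sets bits 1 4 7 -> bits=0100100100
After insert 'bat': sets bits 4 5 -> bits=0100110100
After insert 'elk': sets bits 2 4 9 -> bits=0110110101
After insert 'gnu': sets bits 0 3 8 -> bits=1111110111
After insert 'emu': sets bits 2 4 -> bits=1111110111
After insert 'owl': sets bits 4 5 7 -> bits=1111110111

Answer: 1111110111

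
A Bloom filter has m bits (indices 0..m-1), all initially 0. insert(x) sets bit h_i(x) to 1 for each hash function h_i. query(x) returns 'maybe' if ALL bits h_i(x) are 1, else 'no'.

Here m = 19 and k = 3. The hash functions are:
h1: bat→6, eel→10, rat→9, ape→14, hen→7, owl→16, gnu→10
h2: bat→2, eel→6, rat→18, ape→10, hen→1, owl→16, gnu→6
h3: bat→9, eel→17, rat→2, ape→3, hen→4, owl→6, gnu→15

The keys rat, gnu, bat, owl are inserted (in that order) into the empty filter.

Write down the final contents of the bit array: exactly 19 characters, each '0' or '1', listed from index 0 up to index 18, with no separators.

Answer: 0010001001100001101

Derivation:
Start: bits=0000000000000000000
After insert 'rat': sets bits 2 9 18 -> bits=0010000001000000001
After insert 'gnu': sets bits 6 10 15 -> bits=0010001001100001001
After insert 'bat': sets bits 2 6 9 -> bits=0010001001100001001
After insert 'owl': sets bits 6 16 -> bits=0010001001100001101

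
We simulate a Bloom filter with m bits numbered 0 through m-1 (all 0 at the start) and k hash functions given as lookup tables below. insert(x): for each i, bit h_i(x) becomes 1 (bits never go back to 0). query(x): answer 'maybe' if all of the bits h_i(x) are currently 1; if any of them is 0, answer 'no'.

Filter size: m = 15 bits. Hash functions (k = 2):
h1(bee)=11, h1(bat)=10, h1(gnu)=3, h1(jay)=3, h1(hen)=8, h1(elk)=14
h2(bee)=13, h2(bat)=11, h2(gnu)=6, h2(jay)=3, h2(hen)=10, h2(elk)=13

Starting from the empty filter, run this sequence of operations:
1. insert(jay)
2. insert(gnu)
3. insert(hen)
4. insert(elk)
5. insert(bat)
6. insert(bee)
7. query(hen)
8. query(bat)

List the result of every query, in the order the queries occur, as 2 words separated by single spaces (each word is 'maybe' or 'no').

Start: bits=000000000000000
Op 1: insert jay -> sets bits 3 -> bits=000100000000000
Op 2: insert gnu -> sets bits 3 6 -> bits=000100100000000
Op 3: insert hen -> sets bits 8 10 -> bits=000100101010000
Op 4: insert elk -> sets bits 13 14 -> bits=000100101010011
Op 5: insert bat -> sets bits 10 11 -> bits=000100101011011
Op 6: insert bee -> sets bits 11 13 -> bits=000100101011011
Op 7: query hen -> checks bit8=1, bit10=1 (all 1) -> maybe
Op 8: query bat -> checks bit10=1, bit11=1 (all 1) -> maybe
Query results in order: maybe maybe

Answer: maybe maybe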